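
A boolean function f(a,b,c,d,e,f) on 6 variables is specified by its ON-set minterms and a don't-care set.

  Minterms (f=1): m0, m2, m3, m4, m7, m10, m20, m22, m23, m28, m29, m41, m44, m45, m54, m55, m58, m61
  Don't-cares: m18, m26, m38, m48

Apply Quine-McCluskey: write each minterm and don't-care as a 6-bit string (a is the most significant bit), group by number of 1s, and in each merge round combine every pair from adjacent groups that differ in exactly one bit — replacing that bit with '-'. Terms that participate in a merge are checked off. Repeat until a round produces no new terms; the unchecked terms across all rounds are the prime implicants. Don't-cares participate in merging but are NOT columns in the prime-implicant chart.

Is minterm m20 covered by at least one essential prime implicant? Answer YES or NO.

NO

size-2^0 implicants → 000000(✓)  000010(✓)  000011(✓)  000100(✓)  000111(✓)  001010(✓)  010010(✓)  010100(✓)  010110(✓)  010111(✓)  011010(✓)  011100(✓)  011101(✓)  100110(✓)  101001(✓)  101100(✓)  101101(✓)  110000  110110(✓)  110111(✓)  111010(✓)  111101(✓)
size-2^1 implicants → -10110(✓)  -10111(✓)  -11010  -11101  0-0010(✓)  0-0100  0-0111  0-1010(✓)  00-010(✓)  000-00  000-11  0000-0  00001-  01-010(✓)  01-100  010-10  0101-0  01011-(✓)  01110-  1-0110  1-1101  101-01  10110-  11011-(✓)
size-2^2 implicants → -1011-  0--010
Unchecked terms (primes): -1011-, -11010, -11101, 0--010, 0-0100, 0-0111, 000-00, 000-11, 0000-0, 00001-, 01-100, 010-10, 0101-0, 01110-, 1-0110, 1-1101, 101-01, 10110-, 110000
Minterm coverage:
  m0 ⊆ 000-00,0000-0
  m2 ⊆ 0--010,0000-0,00001-
  m3 ⊆ 000-11,00001-
  m4 ⊆ 0-0100,000-00
  m7 ⊆ 0-0111,000-11
  m10 ⊆ 0--010 [E]
  m20 ⊆ 0-0100,01-100,0101-0
  m22 ⊆ -1011-,010-10,0101-0
  m23 ⊆ -1011-,0-0111
  m28 ⊆ 01-100,01110-
  m29 ⊆ -11101,01110-
  m41 ⊆ 101-01 [E]
  m44 ⊆ 10110- [E]
  m45 ⊆ 1-1101,101-01,10110-
  m54 ⊆ -1011-,1-0110
  m55 ⊆ -1011- [E]
  m58 ⊆ -11010 [E]
  m61 ⊆ -11101,1-1101
E = {-1011-, -11010, 0--010, 101-01, 10110-}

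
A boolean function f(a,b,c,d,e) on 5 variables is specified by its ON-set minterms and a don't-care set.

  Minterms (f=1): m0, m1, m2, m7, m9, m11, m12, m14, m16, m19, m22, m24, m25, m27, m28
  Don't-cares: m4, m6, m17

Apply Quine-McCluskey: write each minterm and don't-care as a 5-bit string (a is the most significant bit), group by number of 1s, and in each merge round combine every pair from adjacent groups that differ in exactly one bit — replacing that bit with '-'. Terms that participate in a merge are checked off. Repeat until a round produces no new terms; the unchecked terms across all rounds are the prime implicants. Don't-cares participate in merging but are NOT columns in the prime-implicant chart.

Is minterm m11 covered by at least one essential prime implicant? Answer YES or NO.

YES

size-2^0 implicants → 00000(✓)  00001(✓)  00010(✓)  00100(✓)  00110(✓)  00111(✓)  01001(✓)  01011(✓)  01100(✓)  01110(✓)  10000(✓)  10001(✓)  10011(✓)  10110(✓)  11000(✓)  11001(✓)  11011(✓)  11100(✓)
size-2^1 implicants → -0000(✓)  -0001(✓)  -0110  -1001(✓)  -1011(✓)  -1100  0-001(✓)  0-100(✓)  0-110(✓)  00-00(✓)  00-10(✓)  000-0(✓)  0000-(✓)  001-0(✓)  0011-  010-1(✓)  011-0(✓)  1-000(✓)  1-001(✓)  1-011(✓)  100-1(✓)  1000-(✓)  11-00  110-1(✓)  1100-(✓)
size-2^2 implicants → --001  -000-  -10-1  0-1-0  00--0  1-0-1  1-00-
Unchecked terms (primes): --001, -000-, -0110, -10-1, -1100, 0-1-0, 00--0, 0011-, 1-0-1, 1-00-, 11-00
Minterm coverage:
  m0 ⊆ -000-,00--0
  m1 ⊆ --001,-000-
  m2 ⊆ 00--0 [E]
  m7 ⊆ 0011- [E]
  m9 ⊆ --001,-10-1
  m11 ⊆ -10-1 [E]
  m12 ⊆ -1100,0-1-0
  m14 ⊆ 0-1-0 [E]
  m16 ⊆ -000-,1-00-
  m19 ⊆ 1-0-1 [E]
  m22 ⊆ -0110 [E]
  m24 ⊆ 1-00-,11-00
  m25 ⊆ --001,-10-1,1-0-1,1-00-
  m27 ⊆ -10-1,1-0-1
  m28 ⊆ -1100,11-00
E = {-0110, -10-1, 0-1-0, 00--0, 0011-, 1-0-1}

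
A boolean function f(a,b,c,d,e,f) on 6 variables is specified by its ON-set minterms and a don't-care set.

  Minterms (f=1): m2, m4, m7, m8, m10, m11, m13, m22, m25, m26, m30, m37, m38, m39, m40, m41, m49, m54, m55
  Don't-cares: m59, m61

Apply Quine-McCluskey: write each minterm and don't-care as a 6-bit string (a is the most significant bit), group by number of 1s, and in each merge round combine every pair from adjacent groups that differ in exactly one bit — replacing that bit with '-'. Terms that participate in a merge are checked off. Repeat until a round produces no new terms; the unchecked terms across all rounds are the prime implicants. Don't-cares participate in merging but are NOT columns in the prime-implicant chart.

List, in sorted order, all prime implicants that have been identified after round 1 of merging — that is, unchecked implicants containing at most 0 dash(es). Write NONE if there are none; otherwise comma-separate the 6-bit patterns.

Round 0: 000010✓ 000100 000111✓ 001000✓ 001010✓ 001011✓ 001101 010110✓ 011001 011010✓ 011110✓ 100101✓ 100110✓ 100111✓ 101000✓ 101001✓ 110001 110110✓ 110111✓ 111011 111101
Round 1: -00111 -01000 -10110 0-1010 00-010 0010-0 00101- 01-110 011-10 1-0110✓ 1-0111✓ 1001-1 10011-✓ 10100- 11011-✓
Round 2: 1-011-
PIs = {-00111, -01000, -10110, 0-1010, 00-010, 000100, 0010-0, 00101-, 001101, 01-110, 011-10, 011001, 1-011-, 1001-1, 10100-, 110001, 111011, 111101}

000100, 001101, 011001, 110001, 111011, 111101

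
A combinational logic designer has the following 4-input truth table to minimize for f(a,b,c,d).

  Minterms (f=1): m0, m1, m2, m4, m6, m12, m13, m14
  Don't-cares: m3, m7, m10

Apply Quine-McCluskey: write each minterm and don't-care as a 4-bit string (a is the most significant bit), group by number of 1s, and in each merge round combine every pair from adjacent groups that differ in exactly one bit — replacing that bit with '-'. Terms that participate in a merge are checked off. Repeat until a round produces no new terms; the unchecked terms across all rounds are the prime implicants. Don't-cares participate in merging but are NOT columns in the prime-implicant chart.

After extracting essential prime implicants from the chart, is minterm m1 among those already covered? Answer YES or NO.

Round 0: 0000✓ 0001✓ 0010✓ 0011✓ 0100✓ 0110✓ 0111✓ 1010✓ 1100✓ 1101✓ 1110✓
Round 1: -010✓ -100✓ -110✓ 0-00✓ 0-10✓ 0-11✓ 00-0✓ 00-1✓ 000-✓ 001-✓ 01-0✓ 011-✓ 1-10✓ 11-0✓ 110-
Round 2: --10 -1-0 0--0 0-1- 00--
PIs = {--10, -1-0, 0--0, 0-1-, 00--, 110-}
Coverage chart:
  m0: 0--0,00--
  m1: 00-- ←essential
  m2: --10,0--0,0-1-,00--
  m4: -1-0,0--0
  m6: --10,-1-0,0--0,0-1-
  m12: -1-0,110-
  m13: 110- ←essential
  m14: --10,-1-0
Essential: 00--, 110-

YES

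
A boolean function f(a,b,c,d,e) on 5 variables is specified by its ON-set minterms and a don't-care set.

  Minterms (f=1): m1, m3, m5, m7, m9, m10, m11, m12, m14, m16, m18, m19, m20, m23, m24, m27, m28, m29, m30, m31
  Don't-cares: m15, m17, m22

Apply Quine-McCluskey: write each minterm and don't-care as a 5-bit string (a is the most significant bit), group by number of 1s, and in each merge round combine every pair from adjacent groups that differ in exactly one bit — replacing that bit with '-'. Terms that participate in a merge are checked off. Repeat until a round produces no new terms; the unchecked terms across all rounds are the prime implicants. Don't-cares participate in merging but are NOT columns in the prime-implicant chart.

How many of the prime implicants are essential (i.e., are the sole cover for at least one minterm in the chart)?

7

size-2^0 implicants → 00001(✓)  00011(✓)  00101(✓)  00111(✓)  01001(✓)  01010(✓)  01011(✓)  01100(✓)  01110(✓)  01111(✓)  10000(✓)  10001(✓)  10010(✓)  10011(✓)  10100(✓)  10110(✓)  10111(✓)  11000(✓)  11011(✓)  11100(✓)  11101(✓)  11110(✓)  11111(✓)
size-2^1 implicants → -0001(✓)  -0011(✓)  -0111(✓)  -1011(✓)  -1100(✓)  -1110(✓)  -1111(✓)  0-001(✓)  0-011(✓)  0-111(✓)  00-01(✓)  00-11(✓)  000-1(✓)  001-1(✓)  01-10(✓)  01-11(✓)  010-1(✓)  0101-(✓)  011-0(✓)  0111-(✓)  1-000(✓)  1-011(✓)  1-100(✓)  1-110(✓)  1-111(✓)  10-00(✓)  10-10(✓)  10-11(✓)  100-0(✓)  100-1(✓)  1000-(✓)  1001-(✓)  101-0(✓)  1011-(✓)  11-00(✓)  11-11(✓)  111-0(✓)  111-1(✓)  1110-(✓)  1111-(✓)
size-2^2 implicants → --011(✓)  --111(✓)  -0-11(✓)  -00-1  -1-11(✓)  -11-0  -111-  0--11(✓)  0-0-1  00--1  01-1-  1--00  1--11(✓)  1-1-0  1-11-  10--0  10-1-  100--  111--
size-2^3 implicants → ---11
Unchecked terms (primes): ---11, -00-1, -11-0, -111-, 0-0-1, 00--1, 01-1-, 1--00, 1-1-0, 1-11-, 10--0, 10-1-, 100--, 111--
Minterm coverage:
  m1 ⊆ -00-1,0-0-1,00--1
  m3 ⊆ ---11,-00-1,0-0-1,00--1
  m5 ⊆ 00--1 [E]
  m7 ⊆ ---11,00--1
  m9 ⊆ 0-0-1 [E]
  m10 ⊆ 01-1- [E]
  m11 ⊆ ---11,0-0-1,01-1-
  m12 ⊆ -11-0 [E]
  m14 ⊆ -11-0,-111-,01-1-
  m16 ⊆ 1--00,10--0,100--
  m18 ⊆ 10--0,10-1-,100--
  m19 ⊆ ---11,-00-1,10-1-,100--
  m20 ⊆ 1--00,1-1-0,10--0
  m23 ⊆ ---11,1-11-,10-1-
  m24 ⊆ 1--00 [E]
  m27 ⊆ ---11 [E]
  m28 ⊆ -11-0,1--00,1-1-0,111--
  m29 ⊆ 111-- [E]
  m30 ⊆ -11-0,-111-,1-1-0,1-11-,111--
  m31 ⊆ ---11,-111-,1-11-,111--
E = {---11, -11-0, 0-0-1, 00--1, 01-1-, 1--00, 111--}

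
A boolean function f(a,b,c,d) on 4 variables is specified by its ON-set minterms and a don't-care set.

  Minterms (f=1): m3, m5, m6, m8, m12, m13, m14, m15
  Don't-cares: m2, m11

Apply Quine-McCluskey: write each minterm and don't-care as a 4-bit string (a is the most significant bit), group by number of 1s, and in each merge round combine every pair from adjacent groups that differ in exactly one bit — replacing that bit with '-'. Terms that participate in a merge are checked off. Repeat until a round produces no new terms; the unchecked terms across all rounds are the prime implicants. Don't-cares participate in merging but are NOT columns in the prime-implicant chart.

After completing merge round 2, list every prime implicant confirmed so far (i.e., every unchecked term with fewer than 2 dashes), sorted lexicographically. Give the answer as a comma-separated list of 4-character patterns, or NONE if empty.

-011, -101, -110, 0-10, 001-, 1-00, 1-11

Round 0: 0010✓ 0011✓ 0101✓ 0110✓ 1000✓ 1011✓ 1100✓ 1101✓ 1110✓ 1111✓
Round 1: -011 -101 -110 0-10 001- 1-00 1-11 11-0✓ 11-1✓ 110-✓ 111-✓
Round 2: 11--
PIs = {-011, -101, -110, 0-10, 001-, 1-00, 1-11, 11--}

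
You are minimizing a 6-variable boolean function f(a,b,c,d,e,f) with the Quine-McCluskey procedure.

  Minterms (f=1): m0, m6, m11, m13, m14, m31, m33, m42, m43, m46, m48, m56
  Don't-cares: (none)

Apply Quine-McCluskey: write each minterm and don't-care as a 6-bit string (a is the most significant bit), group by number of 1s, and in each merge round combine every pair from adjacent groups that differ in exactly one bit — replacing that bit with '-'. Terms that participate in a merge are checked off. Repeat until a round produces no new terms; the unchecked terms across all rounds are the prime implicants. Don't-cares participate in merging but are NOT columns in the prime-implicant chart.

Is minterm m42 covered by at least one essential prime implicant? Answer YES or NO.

NO

size-2^0 implicants → 000000  000110(✓)  001011(✓)  001101  001110(✓)  011111  100001  101010(✓)  101011(✓)  101110(✓)  110000(✓)  111000(✓)
size-2^1 implicants → -01011  -01110  00-110  101-10  10101-  11-000
Unchecked terms (primes): -01011, -01110, 00-110, 000000, 001101, 011111, 100001, 101-10, 10101-, 11-000
Minterm coverage:
  m0 ⊆ 000000 [E]
  m6 ⊆ 00-110 [E]
  m11 ⊆ -01011 [E]
  m13 ⊆ 001101 [E]
  m14 ⊆ -01110,00-110
  m31 ⊆ 011111 [E]
  m33 ⊆ 100001 [E]
  m42 ⊆ 101-10,10101-
  m43 ⊆ -01011,10101-
  m46 ⊆ -01110,101-10
  m48 ⊆ 11-000 [E]
  m56 ⊆ 11-000 [E]
E = {-01011, 00-110, 000000, 001101, 011111, 100001, 11-000}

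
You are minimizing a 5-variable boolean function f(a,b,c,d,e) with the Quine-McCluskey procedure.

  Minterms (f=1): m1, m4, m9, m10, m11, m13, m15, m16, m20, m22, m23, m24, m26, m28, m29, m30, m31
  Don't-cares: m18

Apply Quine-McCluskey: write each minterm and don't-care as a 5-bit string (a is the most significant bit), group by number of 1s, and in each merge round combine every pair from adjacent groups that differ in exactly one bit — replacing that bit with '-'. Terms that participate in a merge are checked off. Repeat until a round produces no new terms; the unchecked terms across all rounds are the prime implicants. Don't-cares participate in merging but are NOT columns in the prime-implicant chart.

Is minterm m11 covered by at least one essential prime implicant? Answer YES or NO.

NO

Round 0: 00001✓ 00100✓ 01001✓ 01010✓ 01011✓ 01101✓ 01111✓ 10000✓ 10010✓ 10100✓ 10110✓ 10111✓ 11000✓ 11010✓ 11100✓ 11101✓ 11110✓ 11111✓
Round 1: -0100 -1010 -1101✓ -1111✓ 0-001 01-01✓ 01-11✓ 010-1✓ 0101- 011-1✓ 1-000✓ 1-010✓ 1-100✓ 1-110✓ 1-111✓ 10-00✓ 10-10✓ 100-0✓ 101-0✓ 1011-✓ 11-00✓ 11-10✓ 110-0✓ 111-0✓ 111-1✓ 1110-✓ 1111-✓
Round 2: -11-1 01--1 1--00✓ 1--10✓ 1-0-0✓ 1-1-0✓ 1-11- 10--0✓ 11--0✓ 111--
Round 3: 1---0
PIs = {-0100, -1010, -11-1, 0-001, 01--1, 0101-, 1---0, 1-11-, 111--}
Coverage chart:
  m1: 0-001 ←essential
  m4: -0100 ←essential
  m9: 0-001,01--1
  m10: -1010,0101-
  m11: 01--1,0101-
  m13: -11-1,01--1
  m15: -11-1,01--1
  m16: 1---0 ←essential
  m20: -0100,1---0
  m22: 1---0,1-11-
  m23: 1-11- ←essential
  m24: 1---0 ←essential
  m26: -1010,1---0
  m28: 1---0,111--
  m29: -11-1,111--
  m30: 1---0,1-11-,111--
  m31: -11-1,1-11-,111--
Essential: -0100, 0-001, 1---0, 1-11-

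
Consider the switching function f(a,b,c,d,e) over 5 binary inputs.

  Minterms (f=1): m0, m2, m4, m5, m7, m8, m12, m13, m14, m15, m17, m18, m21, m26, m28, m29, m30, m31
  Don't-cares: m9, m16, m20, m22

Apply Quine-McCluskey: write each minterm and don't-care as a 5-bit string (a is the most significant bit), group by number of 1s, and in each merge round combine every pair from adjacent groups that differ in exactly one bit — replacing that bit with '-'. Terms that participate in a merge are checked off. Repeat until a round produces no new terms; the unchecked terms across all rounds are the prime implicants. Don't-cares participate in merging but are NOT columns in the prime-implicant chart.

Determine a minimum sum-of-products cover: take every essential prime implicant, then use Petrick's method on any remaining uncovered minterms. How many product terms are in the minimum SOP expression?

6

size-2^0 implicants → 00000(✓)  00010(✓)  00100(✓)  00101(✓)  00111(✓)  01000(✓)  01001(✓)  01100(✓)  01101(✓)  01110(✓)  01111(✓)  10000(✓)  10001(✓)  10010(✓)  10100(✓)  10101(✓)  10110(✓)  11010(✓)  11100(✓)  11101(✓)  11110(✓)  11111(✓)
size-2^1 implicants → -0000(✓)  -0010(✓)  -0100(✓)  -0101(✓)  -1100(✓)  -1101(✓)  -1110(✓)  -1111(✓)  0-000(✓)  0-100(✓)  0-101(✓)  0-111(✓)  00-00(✓)  000-0(✓)  001-1(✓)  0010-(✓)  01-00(✓)  01-01(✓)  0100-(✓)  011-0(✓)  011-1(✓)  0110-(✓)  0111-(✓)  1-010(✓)  1-100(✓)  1-101(✓)  1-110(✓)  10-00(✓)  10-01(✓)  10-10(✓)  100-0(✓)  1000-(✓)  101-0(✓)  1010-(✓)  11-10(✓)  111-0(✓)  111-1(✓)  1110-(✓)  1111-(✓)
size-2^2 implicants → --100(✓)  --101(✓)  -0-00  -00-0  -010-(✓)  -11-0(✓)  -11-1(✓)  -110-(✓)  -111-(✓)  0--00  0-1-1  0-10-(✓)  01-0-  011--(✓)  1--10  1-1-0  1-10-(✓)  10--0  10-0-  111--(✓)
size-2^3 implicants → --10-  -11--
Unchecked terms (primes): --10-, -0-00, -00-0, -11--, 0--00, 0-1-1, 01-0-, 1--10, 1-1-0, 10--0, 10-0-
Minterm coverage:
  m0 ⊆ -0-00,-00-0,0--00
  m2 ⊆ -00-0 [E]
  m4 ⊆ --10-,-0-00,0--00
  m5 ⊆ --10-,0-1-1
  m7 ⊆ 0-1-1 [E]
  m8 ⊆ 0--00,01-0-
  m12 ⊆ --10-,-11--,0--00,01-0-
  m13 ⊆ --10-,-11--,0-1-1,01-0-
  m14 ⊆ -11-- [E]
  m15 ⊆ -11--,0-1-1
  m17 ⊆ 10-0- [E]
  m18 ⊆ -00-0,1--10,10--0
  m21 ⊆ --10-,10-0-
  m26 ⊆ 1--10 [E]
  m28 ⊆ --10-,-11--,1-1-0
  m29 ⊆ --10-,-11--
  m30 ⊆ -11--,1--10,1-1-0
  m31 ⊆ -11-- [E]
E = {-00-0, -11--, 0-1-1, 1--10, 10-0-}
Petrick residual → 0--00
Cover = b'c'e' + bc + a'd'e' + a'ce + ade' + ab'd'  |cover|=6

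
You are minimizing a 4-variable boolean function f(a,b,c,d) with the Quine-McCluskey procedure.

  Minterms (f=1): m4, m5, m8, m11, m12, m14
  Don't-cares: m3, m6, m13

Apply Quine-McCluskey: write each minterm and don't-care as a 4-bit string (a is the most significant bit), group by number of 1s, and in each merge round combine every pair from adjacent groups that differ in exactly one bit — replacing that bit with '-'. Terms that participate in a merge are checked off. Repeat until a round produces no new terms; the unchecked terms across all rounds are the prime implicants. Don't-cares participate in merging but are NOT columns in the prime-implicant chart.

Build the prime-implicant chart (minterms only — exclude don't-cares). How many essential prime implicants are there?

4

Round 0: 0011✓ 0100✓ 0101✓ 0110✓ 1000✓ 1011✓ 1100✓ 1101✓ 1110✓
Round 1: -011 -100✓ -101✓ -110✓ 01-0✓ 010-✓ 1-00 11-0✓ 110-✓
Round 2: -1-0 -10-
PIs = {-011, -1-0, -10-, 1-00}
Coverage chart:
  m4: -1-0,-10-
  m5: -10- ←essential
  m8: 1-00 ←essential
  m11: -011 ←essential
  m12: -1-0,-10-,1-00
  m14: -1-0 ←essential
Essential: -011, -1-0, -10-, 1-00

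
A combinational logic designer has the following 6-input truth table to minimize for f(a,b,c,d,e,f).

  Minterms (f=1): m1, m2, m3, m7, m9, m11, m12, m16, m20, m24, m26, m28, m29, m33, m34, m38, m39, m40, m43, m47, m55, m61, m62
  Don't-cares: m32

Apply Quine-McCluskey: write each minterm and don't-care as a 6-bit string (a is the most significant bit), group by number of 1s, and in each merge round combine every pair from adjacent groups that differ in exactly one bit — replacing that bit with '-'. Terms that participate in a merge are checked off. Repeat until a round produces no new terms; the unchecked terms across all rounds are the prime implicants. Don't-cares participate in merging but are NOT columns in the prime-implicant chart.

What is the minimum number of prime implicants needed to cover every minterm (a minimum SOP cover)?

13

[col 0] 000001*, 000010*, 000011*, 000111*, 001001*, 001011*, 001100*, 010000*, 010100*, 011000*, 011010*, 011100*, 011101*, 100000*, 100001*, 100010*, 100110*, 100111*, 101000*, 101011*, 101111*, 110111*, 111101*, 111110
[col 1] -00001, -00010, -00111, -01011, -11101, 0-1100, 00-001*, 00-011*, 000-11, 0000-1*, 00001-, 0010-1*, 01-000*, 01-100*, 010-00*, 011-00*, 0110-0, 01110-, 1-0111, 10-000, 10-111, 100-10, 1000-0, 10000-, 10011-, 101-11
[col 2] 00-0-1, 01--00
Prime implicants: -00001, -00010, -00111, -01011, -11101, 0-1100, 00-0-1, 000-11, 00001-, 01--00, 0110-0, 01110-, 1-0111, 10-000, 10-111, 100-10, 1000-0, 10000-, 10011-, 101-11, 111110
PI chart (minterm → PIs covering it):
  1 | -00001,00-0-1
  2 | -00010,00001-
  3 | 00-0-1,000-11,00001-
  7 | -00111,000-11
  9 | 00-0-1  (sole → essential)
  11 | -01011,00-0-1
  12 | 0-1100  (sole → essential)
  16 | 01--00  (sole → essential)
  20 | 01--00  (sole → essential)
  24 | 01--00,0110-0
  26 | 0110-0  (sole → essential)
  28 | 0-1100,01--00,01110-
  29 | -11101,01110-
  33 | -00001,10000-
  34 | -00010,100-10,1000-0
  38 | 100-10,10011-
  39 | -00111,1-0111,10-111,10011-
  40 | 10-000  (sole → essential)
  43 | -01011,101-11
  47 | 10-111,101-11
  55 | 1-0111  (sole → essential)
  61 | -11101  (sole → essential)
  62 | 111110  (sole → essential)
Essential prime implicants: -11101, 0-1100, 00-0-1, 01--00, 0110-0, 1-0111, 10-000, 111110
Petrick residual → -00001, -00010, -00111, 100-10, 101-11
Minimum SOP uses 13 PIs: b'c'd'e'f + b'c'd'ef' + b'c'def + bcde'f + a'cde'f' + a'b'd'f + a'be'f' + a'bcd'f' + ac'def + ab'd'e'f' + ab'c'ef' + ab'cef + abcdef'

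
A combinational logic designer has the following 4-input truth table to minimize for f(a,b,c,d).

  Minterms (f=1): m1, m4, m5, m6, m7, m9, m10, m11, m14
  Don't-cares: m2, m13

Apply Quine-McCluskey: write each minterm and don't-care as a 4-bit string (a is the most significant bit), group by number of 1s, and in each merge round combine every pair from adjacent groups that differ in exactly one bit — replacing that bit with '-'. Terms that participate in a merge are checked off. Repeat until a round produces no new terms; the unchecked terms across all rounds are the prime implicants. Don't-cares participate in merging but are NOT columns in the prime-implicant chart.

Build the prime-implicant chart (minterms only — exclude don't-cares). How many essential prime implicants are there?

size-2^0 implicants → 0001(✓)  0010(✓)  0100(✓)  0101(✓)  0110(✓)  0111(✓)  1001(✓)  1010(✓)  1011(✓)  1101(✓)  1110(✓)
size-2^1 implicants → -001(✓)  -010(✓)  -101(✓)  -110(✓)  0-01(✓)  0-10(✓)  01-0(✓)  01-1(✓)  010-(✓)  011-(✓)  1-01(✓)  1-10(✓)  10-1  101-
size-2^2 implicants → --01  --10  01--
Unchecked terms (primes): --01, --10, 01--, 10-1, 101-
Minterm coverage:
  m1 ⊆ --01 [E]
  m4 ⊆ 01-- [E]
  m5 ⊆ --01,01--
  m6 ⊆ --10,01--
  m7 ⊆ 01-- [E]
  m9 ⊆ --01,10-1
  m10 ⊆ --10,101-
  m11 ⊆ 10-1,101-
  m14 ⊆ --10 [E]
E = {--01, --10, 01--}

3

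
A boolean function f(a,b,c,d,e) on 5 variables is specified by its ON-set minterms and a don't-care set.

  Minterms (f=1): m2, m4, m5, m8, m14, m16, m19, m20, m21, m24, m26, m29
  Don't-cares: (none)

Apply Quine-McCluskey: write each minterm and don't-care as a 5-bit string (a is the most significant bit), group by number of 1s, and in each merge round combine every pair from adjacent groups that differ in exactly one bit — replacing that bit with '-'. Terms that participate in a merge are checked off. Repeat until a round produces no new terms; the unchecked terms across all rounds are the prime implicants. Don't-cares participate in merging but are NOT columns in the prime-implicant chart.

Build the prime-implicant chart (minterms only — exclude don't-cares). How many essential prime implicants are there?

[col 0] 00010, 00100*, 00101*, 01000*, 01110, 10000*, 10011, 10100*, 10101*, 11000*, 11010*, 11101*
[col 1] -0100*, -0101*, -1000, 0010-*, 1-000, 1-101, 10-00, 1010-*, 110-0
[col 2] -010-
Prime implicants: -010-, -1000, 00010, 01110, 1-000, 1-101, 10-00, 10011, 110-0
PI chart (minterm → PIs covering it):
  2 | 00010  (sole → essential)
  4 | -010-  (sole → essential)
  5 | -010-  (sole → essential)
  8 | -1000  (sole → essential)
  14 | 01110  (sole → essential)
  16 | 1-000,10-00
  19 | 10011  (sole → essential)
  20 | -010-,10-00
  21 | -010-,1-101
  24 | -1000,1-000,110-0
  26 | 110-0  (sole → essential)
  29 | 1-101  (sole → essential)
Essential prime implicants: -010-, -1000, 00010, 01110, 1-101, 10011, 110-0

7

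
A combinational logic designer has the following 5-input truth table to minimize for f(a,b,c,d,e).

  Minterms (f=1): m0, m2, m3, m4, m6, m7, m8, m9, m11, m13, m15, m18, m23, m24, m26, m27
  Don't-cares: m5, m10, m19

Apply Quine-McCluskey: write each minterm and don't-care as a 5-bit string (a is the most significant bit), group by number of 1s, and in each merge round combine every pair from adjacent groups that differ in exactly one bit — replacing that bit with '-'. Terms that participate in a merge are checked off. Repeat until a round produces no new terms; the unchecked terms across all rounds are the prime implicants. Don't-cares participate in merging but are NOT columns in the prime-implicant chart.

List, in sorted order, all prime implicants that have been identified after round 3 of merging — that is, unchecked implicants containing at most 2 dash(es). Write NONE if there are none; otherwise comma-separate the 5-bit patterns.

-0-11, -10-0, 0--11, 0-0-0, 0-1-1, 00--0, 00-1-, 001--, 01--1, 010--

[col 0] 00000*, 00010*, 00011*, 00100*, 00101*, 00110*, 00111*, 01000*, 01001*, 01010*, 01011*, 01101*, 01111*, 10010*, 10011*, 10111*, 11000*, 11010*, 11011*
[col 1] -0010*, -0011*, -0111*, -1000*, -1010*, -1011*, 0-000*, 0-010*, 0-011*, 0-101*, 0-111*, 00-00*, 00-10*, 00-11*, 000-0*, 0001-*, 001-0*, 001-1*, 0010-*, 0011-*, 01-01*, 01-11*, 010-0*, 010-1*, 0100-*, 0101-*, 011-1*, 1-010*, 1-011*, 10-11*, 1001-*, 110-0*, 1101-*
[col 2] --010*, --011*, -0-11, -001-*, -10-0, -101-*, 0--11, 0-0-0, 0-01-*, 0-1-1, 00--0, 00-1-, 001--, 01--1, 010--, 1-01-*
[col 3] --01-
Prime implicants: --01-, -0-11, -10-0, 0--11, 0-0-0, 0-1-1, 00--0, 00-1-, 001--, 01--1, 010--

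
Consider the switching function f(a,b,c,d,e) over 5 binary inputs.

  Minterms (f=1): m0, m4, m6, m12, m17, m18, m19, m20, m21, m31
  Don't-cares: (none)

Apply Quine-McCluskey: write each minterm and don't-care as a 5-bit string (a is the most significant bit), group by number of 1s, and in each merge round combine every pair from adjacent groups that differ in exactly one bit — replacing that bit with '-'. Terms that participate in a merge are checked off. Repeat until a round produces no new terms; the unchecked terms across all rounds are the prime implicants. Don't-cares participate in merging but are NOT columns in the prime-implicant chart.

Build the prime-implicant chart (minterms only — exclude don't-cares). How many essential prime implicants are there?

5

Round 0: 00000✓ 00100✓ 00110✓ 01100✓ 10001✓ 10010✓ 10011✓ 10100✓ 10101✓ 11111
Round 1: -0100 0-100 00-00 001-0 10-01 100-1 1001- 1010-
PIs = {-0100, 0-100, 00-00, 001-0, 10-01, 100-1, 1001-, 1010-, 11111}
Coverage chart:
  m0: 00-00 ←essential
  m4: -0100,0-100,00-00,001-0
  m6: 001-0 ←essential
  m12: 0-100 ←essential
  m17: 10-01,100-1
  m18: 1001- ←essential
  m19: 100-1,1001-
  m20: -0100,1010-
  m21: 10-01,1010-
  m31: 11111 ←essential
Essential: 0-100, 00-00, 001-0, 1001-, 11111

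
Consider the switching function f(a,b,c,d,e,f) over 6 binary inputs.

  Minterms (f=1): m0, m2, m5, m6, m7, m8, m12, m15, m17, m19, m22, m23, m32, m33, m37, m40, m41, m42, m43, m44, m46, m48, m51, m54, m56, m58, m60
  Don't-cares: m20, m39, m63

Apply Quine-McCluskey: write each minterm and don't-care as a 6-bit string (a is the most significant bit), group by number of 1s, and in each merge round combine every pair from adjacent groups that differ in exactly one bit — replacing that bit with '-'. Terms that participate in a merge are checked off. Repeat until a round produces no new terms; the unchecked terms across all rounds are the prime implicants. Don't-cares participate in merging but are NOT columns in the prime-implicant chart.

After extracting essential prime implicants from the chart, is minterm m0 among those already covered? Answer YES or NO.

[col 0] 000000*, 000010*, 000101*, 000110*, 000111*, 001000*, 001100*, 001111*, 010001*, 010011*, 010100*, 010110*, 010111*, 100000*, 100001*, 100101*, 100111*, 101000*, 101001*, 101010*, 101011*, 101100*, 101110*, 110000*, 110011*, 110110*, 111000*, 111010*, 111100*, 111111
[col 1] -00000*, -00101*, -00111*, -01000*, -01100*, -10011, -10110, 0-0110*, 0-0111*, 00-000*, 00-111, 000-10, 0000-0, 0001-1*, 00011-*, 001-00*, 010-11, 0100-1, 0101-0, 01011-*, 1-0000*, 1-1000*, 1-1010*, 1-1100*, 10-000*, 10-001*, 100-01, 10000-*, 1001-1*, 101-00*, 101-10*, 1010-0*, 1010-1*, 10100-*, 10101-*, 1011-0*, 11-000*, 111-00*, 1110-0*
[col 2] -0-000, -001-1, -01-00, 0-011-, 1--000, 1-1-00, 1-10-0, 10-00-, 101--0, 1010--
Prime implicants: -0-000, -001-1, -01-00, -10011, -10110, 0-011-, 00-111, 000-10, 0000-0, 010-11, 0100-1, 0101-0, 1--000, 1-1-00, 1-10-0, 10-00-, 100-01, 101--0, 1010--, 111111
PI chart (minterm → PIs covering it):
  0 | -0-000,0000-0
  2 | 000-10,0000-0
  5 | -001-1  (sole → essential)
  6 | 0-011-,000-10
  7 | -001-1,0-011-,00-111
  8 | -0-000,-01-00
  12 | -01-00  (sole → essential)
  15 | 00-111  (sole → essential)
  17 | 0100-1  (sole → essential)
  19 | -10011,010-11,0100-1
  22 | -10110,0-011-,0101-0
  23 | 0-011-,010-11
  32 | -0-000,1--000,10-00-
  33 | 10-00-,100-01
  37 | -001-1,100-01
  40 | -0-000,-01-00,1--000,1-1-00,1-10-0,10-00-,101--0,1010--
  41 | 10-00-,1010--
  42 | 1-10-0,101--0,1010--
  43 | 1010--  (sole → essential)
  44 | -01-00,1-1-00,101--0
  46 | 101--0  (sole → essential)
  48 | 1--000  (sole → essential)
  51 | -10011  (sole → essential)
  54 | -10110  (sole → essential)
  56 | 1--000,1-1-00,1-10-0
  58 | 1-10-0  (sole → essential)
  60 | 1-1-00  (sole → essential)
Essential prime implicants: -001-1, -01-00, -10011, -10110, 00-111, 0100-1, 1--000, 1-1-00, 1-10-0, 101--0, 1010--

NO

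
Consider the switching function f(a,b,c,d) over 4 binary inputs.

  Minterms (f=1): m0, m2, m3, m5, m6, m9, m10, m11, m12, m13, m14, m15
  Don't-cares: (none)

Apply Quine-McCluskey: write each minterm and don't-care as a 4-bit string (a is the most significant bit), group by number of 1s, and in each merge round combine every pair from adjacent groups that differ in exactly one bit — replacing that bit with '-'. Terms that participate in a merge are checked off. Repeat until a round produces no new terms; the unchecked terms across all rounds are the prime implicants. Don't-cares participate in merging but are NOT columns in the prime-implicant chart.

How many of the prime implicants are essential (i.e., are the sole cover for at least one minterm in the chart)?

size-2^0 implicants → 0000(✓)  0010(✓)  0011(✓)  0101(✓)  0110(✓)  1001(✓)  1010(✓)  1011(✓)  1100(✓)  1101(✓)  1110(✓)  1111(✓)
size-2^1 implicants → -010(✓)  -011(✓)  -101  -110(✓)  0-10(✓)  00-0  001-(✓)  1-01(✓)  1-10(✓)  1-11(✓)  10-1(✓)  101-(✓)  11-0(✓)  11-1(✓)  110-(✓)  111-(✓)
size-2^2 implicants → --10  -01-  1--1  1-1-  11--
Unchecked terms (primes): --10, -01-, -101, 00-0, 1--1, 1-1-, 11--
Minterm coverage:
  m0 ⊆ 00-0 [E]
  m2 ⊆ --10,-01-,00-0
  m3 ⊆ -01- [E]
  m5 ⊆ -101 [E]
  m6 ⊆ --10 [E]
  m9 ⊆ 1--1 [E]
  m10 ⊆ --10,-01-,1-1-
  m11 ⊆ -01-,1--1,1-1-
  m12 ⊆ 11-- [E]
  m13 ⊆ -101,1--1,11--
  m14 ⊆ --10,1-1-,11--
  m15 ⊆ 1--1,1-1-,11--
E = {--10, -01-, -101, 00-0, 1--1, 11--}

6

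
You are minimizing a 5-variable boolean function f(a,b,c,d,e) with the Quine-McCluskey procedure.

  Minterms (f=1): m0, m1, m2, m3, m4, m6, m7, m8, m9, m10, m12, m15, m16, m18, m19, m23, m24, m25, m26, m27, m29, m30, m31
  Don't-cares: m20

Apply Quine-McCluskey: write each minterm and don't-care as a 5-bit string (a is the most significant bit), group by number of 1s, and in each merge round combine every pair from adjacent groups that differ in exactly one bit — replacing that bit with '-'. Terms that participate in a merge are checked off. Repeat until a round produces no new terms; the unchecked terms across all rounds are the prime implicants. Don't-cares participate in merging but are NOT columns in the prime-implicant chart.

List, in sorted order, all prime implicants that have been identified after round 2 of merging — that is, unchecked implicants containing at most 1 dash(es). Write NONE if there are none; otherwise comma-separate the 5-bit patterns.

Round 0: 00000✓ 00001✓ 00010✓ 00011✓ 00100✓ 00110✓ 00111✓ 01000✓ 01001✓ 01010✓ 01100✓ 01111✓ 10000✓ 10010✓ 10011✓ 10100✓ 10111✓ 11000✓ 11001✓ 11010✓ 11011✓ 11101✓ 11110✓ 11111✓
Round 1: -0000✓ -0010✓ -0011✓ -0100✓ -0111✓ -1000✓ -1001✓ -1010✓ -1111✓ 0-000✓ 0-001✓ 0-010✓ 0-100✓ 0-111✓ 00-00✓ 00-10✓ 00-11✓ 000-0✓ 000-1✓ 0000-✓ 0001-✓ 001-0✓ 0011-✓ 01-00✓ 010-0✓ 0100-✓ 1-000✓ 1-010✓ 1-011✓ 1-111✓ 10-00✓ 10-11✓ 100-0✓ 1001-✓ 11-01✓ 11-10✓ 11-11✓ 110-0✓ 110-1✓ 1100-✓ 1101-✓ 111-1✓ 1111-✓
Round 2: --000✓ --010✓ --111 -0-00 -0-11 -00-0✓ -001- -10-0✓ -100- 0--00 0-0-0✓ 0-00- 00--0 00-1- 000-- 1--11 1-0-0✓ 1-01- 11--1 11-1- 110--
Round 3: --0-0
PIs = {--0-0, --111, -0-00, -0-11, -001-, -100-, 0--00, 0-00-, 00--0, 00-1-, 000--, 1--11, 1-01-, 11--1, 11-1-, 110--}

NONE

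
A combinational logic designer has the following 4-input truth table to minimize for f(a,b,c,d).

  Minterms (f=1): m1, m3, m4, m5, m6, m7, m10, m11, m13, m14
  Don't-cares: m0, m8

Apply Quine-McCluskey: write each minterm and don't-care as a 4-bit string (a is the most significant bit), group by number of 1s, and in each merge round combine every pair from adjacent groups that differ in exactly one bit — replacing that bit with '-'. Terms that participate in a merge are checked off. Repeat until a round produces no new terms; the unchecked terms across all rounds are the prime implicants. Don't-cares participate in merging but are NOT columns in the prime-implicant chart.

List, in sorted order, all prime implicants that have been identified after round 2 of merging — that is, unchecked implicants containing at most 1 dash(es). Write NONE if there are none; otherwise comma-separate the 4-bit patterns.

-000, -011, -101, -110, 1-10, 10-0, 101-

[col 0] 0000*, 0001*, 0011*, 0100*, 0101*, 0110*, 0111*, 1000*, 1010*, 1011*, 1101*, 1110*
[col 1] -000, -011, -101, -110, 0-00*, 0-01*, 0-11*, 00-1*, 000-*, 01-0*, 01-1*, 010-*, 011-*, 1-10, 10-0, 101-
[col 2] 0--1, 0-0-, 01--
Prime implicants: -000, -011, -101, -110, 0--1, 0-0-, 01--, 1-10, 10-0, 101-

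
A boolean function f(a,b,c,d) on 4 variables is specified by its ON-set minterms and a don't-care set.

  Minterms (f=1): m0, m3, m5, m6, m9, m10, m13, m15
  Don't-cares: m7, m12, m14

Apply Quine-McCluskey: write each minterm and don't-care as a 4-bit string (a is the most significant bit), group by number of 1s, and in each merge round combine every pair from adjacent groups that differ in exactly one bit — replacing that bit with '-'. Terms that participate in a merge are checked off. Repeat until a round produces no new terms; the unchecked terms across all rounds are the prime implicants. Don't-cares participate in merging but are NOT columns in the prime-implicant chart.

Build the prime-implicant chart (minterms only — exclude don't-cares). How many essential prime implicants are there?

Round 0: 0000 0011✓ 0101✓ 0110✓ 0111✓ 1001✓ 1010✓ 1100✓ 1101✓ 1110✓ 1111✓
Round 1: -101✓ -110✓ -111✓ 0-11 01-1✓ 011-✓ 1-01 1-10 11-0✓ 11-1✓ 110-✓ 111-✓
Round 2: -1-1 -11- 11--
PIs = {-1-1, -11-, 0-11, 0000, 1-01, 1-10, 11--}
Coverage chart:
  m0: 0000 ←essential
  m3: 0-11 ←essential
  m5: -1-1 ←essential
  m6: -11- ←essential
  m9: 1-01 ←essential
  m10: 1-10 ←essential
  m13: -1-1,1-01,11--
  m15: -1-1,-11-,11--
Essential: -1-1, -11-, 0-11, 0000, 1-01, 1-10

6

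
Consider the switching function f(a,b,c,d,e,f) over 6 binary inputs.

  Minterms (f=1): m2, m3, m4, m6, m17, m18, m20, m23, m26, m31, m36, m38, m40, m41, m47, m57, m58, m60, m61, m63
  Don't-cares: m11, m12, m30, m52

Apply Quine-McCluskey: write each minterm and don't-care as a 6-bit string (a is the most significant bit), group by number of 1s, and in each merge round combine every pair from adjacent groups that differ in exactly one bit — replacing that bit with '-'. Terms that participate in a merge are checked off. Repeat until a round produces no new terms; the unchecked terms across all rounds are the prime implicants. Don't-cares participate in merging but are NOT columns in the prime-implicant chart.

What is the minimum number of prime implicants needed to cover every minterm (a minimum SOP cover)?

11

Round 0: 000010✓ 000011✓ 000100✓ 000110✓ 001011✓ 001100✓ 010001 010010✓ 010100✓ 010111✓ 011010✓ 011110✓ 011111✓ 100100✓ 100110✓ 101000✓ 101001✓ 101111✓ 110100✓ 111001✓ 111010✓ 111100✓ 111101✓ 111111✓
Round 1: -00100✓ -00110✓ -10100✓ -11010 -11111 0-0010 0-0100✓ 00-011 00-100 000-10 00001- 0001-0✓ 01-010 01-111 011-10 01111- 1-0100✓ 1-1001 1-1111 1001-0✓ 10100- 11-100 111-01 1111-1 11110-
Round 2: --0100 -001-0
PIs = {--0100, -001-0, -11010, -11111, 0-0010, 00-011, 00-100, 000-10, 00001-, 01-010, 01-111, 010001, 011-10, 01111-, 1-1001, 1-1111, 10100-, 11-100, 111-01, 1111-1, 11110-}
Coverage chart:
  m2: 0-0010,000-10,00001-
  m3: 00-011,00001-
  m4: --0100,-001-0,00-100
  m6: -001-0,000-10
  m17: 010001 ←essential
  m18: 0-0010,01-010
  m20: --0100 ←essential
  m23: 01-111 ←essential
  m26: -11010,01-010,011-10
  m31: -11111,01-111,01111-
  m36: --0100,-001-0
  m38: -001-0 ←essential
  m40: 10100- ←essential
  m41: 1-1001,10100-
  m47: 1-1111 ←essential
  m57: 1-1001,111-01
  m58: -11010 ←essential
  m60: 11-100,11110-
  m61: 111-01,1111-1,11110-
  m63: -11111,1-1111,1111-1
Essential: --0100, -001-0, -11010, 01-111, 010001, 1-1111, 10100-
Petrick residual → 0-0010, 00-011, 1-1001, 11110-
Min cover (11 terms): c'de'f' + b'c'df' + bcd'ef' + a'c'd'ef' + a'b'd'ef + a'bdef + a'bc'd'e'f + acd'e'f + acdef + ab'cd'e' + abcde'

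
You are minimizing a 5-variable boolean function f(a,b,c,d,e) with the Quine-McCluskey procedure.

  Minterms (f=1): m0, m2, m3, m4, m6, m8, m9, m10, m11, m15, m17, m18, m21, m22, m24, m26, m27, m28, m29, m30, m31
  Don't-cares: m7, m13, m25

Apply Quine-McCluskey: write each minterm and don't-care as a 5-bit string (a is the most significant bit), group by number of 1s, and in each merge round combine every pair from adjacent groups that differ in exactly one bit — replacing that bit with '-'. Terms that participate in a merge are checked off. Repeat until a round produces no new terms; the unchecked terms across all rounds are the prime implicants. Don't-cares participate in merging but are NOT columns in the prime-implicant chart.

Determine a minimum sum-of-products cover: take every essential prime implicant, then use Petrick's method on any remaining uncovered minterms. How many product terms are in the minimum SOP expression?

6

Round 0: 00000✓ 00010✓ 00011✓ 00100✓ 00110✓ 00111✓ 01000✓ 01001✓ 01010✓ 01011✓ 01101✓ 01111✓ 10001✓ 10010✓ 10101✓ 10110✓ 11000✓ 11001✓ 11010✓ 11011✓ 11100✓ 11101✓ 11110✓ 11111✓
Round 1: -0010✓ -0110✓ -1000✓ -1001✓ -1010✓ -1011✓ -1101✓ -1111✓ 0-000✓ 0-010✓ 0-011✓ 0-111✓ 00-00✓ 00-10✓ 00-11✓ 000-0✓ 0001-✓ 001-0✓ 0011-✓ 01-01✓ 01-11✓ 010-0✓ 010-1✓ 0100-✓ 0101-✓ 011-1✓ 1-001✓ 1-010✓ 1-101✓ 1-110✓ 10-01✓ 10-10✓ 11-00✓ 11-01✓ 11-10✓ 11-11✓ 110-0✓ 110-1✓ 1100-✓ 1101-✓ 111-0✓ 111-1✓ 1110-✓ 1111-✓
Round 2: --010 -0-10 -1-01✓ -1-11✓ -10-0✓ -10-1✓ -100-✓ -101-✓ -11-1✓ 0--11 0-0-0 0-01- 00--0 00-1- 01--1✓ 010--✓ 1--01 1--10 11--0✓ 11--1✓ 11-0-✓ 11-1-✓ 110--✓ 111--✓
Round 3: -1--1 -10-- 11---
PIs = {--010, -0-10, -1--1, -10--, 0--11, 0-0-0, 0-01-, 00--0, 00-1-, 1--01, 1--10, 11---}
Coverage chart:
  m0: 0-0-0,00--0
  m2: --010,-0-10,0-0-0,0-01-,00--0,00-1-
  m3: 0--11,0-01-,00-1-
  m4: 00--0 ←essential
  m6: -0-10,00--0,00-1-
  m8: -10--,0-0-0
  m9: -1--1,-10--
  m10: --010,-10--,0-0-0,0-01-
  m11: -1--1,-10--,0--11,0-01-
  m15: -1--1,0--11
  m17: 1--01 ←essential
  m18: --010,-0-10,1--10
  m21: 1--01 ←essential
  m22: -0-10,1--10
  m24: -10--,11---
  m26: --010,-10--,1--10,11---
  m27: -1--1,-10--,11---
  m28: 11--- ←essential
  m29: -1--1,1--01,11---
  m30: 1--10,11---
  m31: -1--1,11---
Essential: 00--0, 1--01, 11---
Petrick residual → -0-10, -10--, 0--11
Min cover (6 terms): b'de' + bc' + a'de + a'b'e' + ad'e + ab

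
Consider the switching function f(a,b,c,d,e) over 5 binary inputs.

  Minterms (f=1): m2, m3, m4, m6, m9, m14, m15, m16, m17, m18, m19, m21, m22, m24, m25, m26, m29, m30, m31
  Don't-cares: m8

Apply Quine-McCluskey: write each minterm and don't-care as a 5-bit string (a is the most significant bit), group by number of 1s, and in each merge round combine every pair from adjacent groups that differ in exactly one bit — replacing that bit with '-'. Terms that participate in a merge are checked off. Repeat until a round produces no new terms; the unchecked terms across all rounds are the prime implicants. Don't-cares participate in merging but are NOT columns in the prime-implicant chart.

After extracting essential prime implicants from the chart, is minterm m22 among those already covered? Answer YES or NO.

NO

size-2^0 implicants → 00010(✓)  00011(✓)  00100(✓)  00110(✓)  01000(✓)  01001(✓)  01110(✓)  01111(✓)  10000(✓)  10001(✓)  10010(✓)  10011(✓)  10101(✓)  10110(✓)  11000(✓)  11001(✓)  11010(✓)  11101(✓)  11110(✓)  11111(✓)
size-2^1 implicants → -0010(✓)  -0011(✓)  -0110(✓)  -1000(✓)  -1001(✓)  -1110(✓)  -1111(✓)  0-110(✓)  00-10(✓)  0001-(✓)  001-0  0100-(✓)  0111-(✓)  1-000(✓)  1-001(✓)  1-010(✓)  1-101(✓)  1-110(✓)  10-01(✓)  10-10(✓)  100-0(✓)  100-1(✓)  1000-(✓)  1001-(✓)  11-01(✓)  11-10(✓)  110-0(✓)  1100-(✓)  111-1  1111-(✓)
size-2^2 implicants → --110  -0-10  -001-  -100-  -111-  1--01  1--10  1-0-0  1-00-  100--
Unchecked terms (primes): --110, -0-10, -001-, -100-, -111-, 001-0, 1--01, 1--10, 1-0-0, 1-00-, 100--, 111-1
Minterm coverage:
  m2 ⊆ -0-10,-001-
  m3 ⊆ -001- [E]
  m4 ⊆ 001-0 [E]
  m6 ⊆ --110,-0-10,001-0
  m9 ⊆ -100- [E]
  m14 ⊆ --110,-111-
  m15 ⊆ -111- [E]
  m16 ⊆ 1-0-0,1-00-,100--
  m17 ⊆ 1--01,1-00-,100--
  m18 ⊆ -0-10,-001-,1--10,1-0-0,100--
  m19 ⊆ -001-,100--
  m21 ⊆ 1--01 [E]
  m22 ⊆ --110,-0-10,1--10
  m24 ⊆ -100-,1-0-0,1-00-
  m25 ⊆ -100-,1--01,1-00-
  m26 ⊆ 1--10,1-0-0
  m29 ⊆ 1--01,111-1
  m30 ⊆ --110,-111-,1--10
  m31 ⊆ -111-,111-1
E = {-001-, -100-, -111-, 001-0, 1--01}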